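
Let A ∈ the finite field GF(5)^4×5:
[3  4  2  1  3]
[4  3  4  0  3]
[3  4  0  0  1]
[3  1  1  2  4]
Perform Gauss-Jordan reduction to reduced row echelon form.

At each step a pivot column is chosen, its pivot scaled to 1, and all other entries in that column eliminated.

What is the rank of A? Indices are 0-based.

rank = 4

step 1: normalize row 0 (÷3) = (1, 3, 4, 2, 1)
  row 1: subtract 4×row0 = (0, 1, 3, 2, 4)
  row 2: subtract 3×row0 = (0, 0, 3, 4, 3)
  row 3: subtract 3×row0 = (0, 2, 4, 1, 1)
step 2: normalize row 1 (÷1) = (0, 1, 3, 2, 4)
  row 0: subtract 3×row1 = (1, 0, 0, 1, 4)
  row 3: subtract 2×row1 = (0, 0, 3, 2, 3)
step 3: normalize row 2 (÷3) = (0, 0, 1, 3, 1)
  row 1: subtract 3×row2 = (0, 1, 0, 3, 1)
  row 3: subtract 3×row2 = (0, 0, 0, 3, 0)
step 4: normalize row 3 (÷3) = (0, 0, 0, 1, 0)
  row 0: subtract 1×row3 = (1, 0, 0, 0, 4)
  row 1: subtract 3×row3 = (0, 1, 0, 0, 1)
  row 2: subtract 3×row3 = (0, 0, 1, 0, 1)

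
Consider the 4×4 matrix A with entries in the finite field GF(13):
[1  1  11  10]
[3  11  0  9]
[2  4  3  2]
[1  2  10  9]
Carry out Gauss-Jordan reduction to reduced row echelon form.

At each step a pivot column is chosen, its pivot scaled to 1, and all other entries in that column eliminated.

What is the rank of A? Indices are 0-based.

rank = 4

step 1: normalize row 0 (÷1) = (1, 1, 11, 10)
  row 1: subtract 3×row0 = (0, 8, 6, 5)
  row 2: subtract 2×row0 = (0, 2, 7, 8)
  row 3: subtract 1×row0 = (0, 1, 12, 12)
step 2: normalize row 1 (÷8) = (0, 1, 4, 12)
  row 0: subtract 1×row1 = (1, 0, 7, 11)
  row 2: subtract 2×row1 = (0, 0, 12, 10)
  row 3: subtract 1×row1 = (0, 0, 8, 0)
step 3: normalize row 2 (÷12) = (0, 0, 1, 3)
  row 0: subtract 7×row2 = (1, 0, 0, 3)
  row 1: subtract 4×row2 = (0, 1, 0, 0)
  row 3: subtract 8×row2 = (0, 0, 0, 2)
step 4: normalize row 3 (÷2) = (0, 0, 0, 1)
  row 0: subtract 3×row3 = (1, 0, 0, 0)
  row 2: subtract 3×row3 = (0, 0, 1, 0)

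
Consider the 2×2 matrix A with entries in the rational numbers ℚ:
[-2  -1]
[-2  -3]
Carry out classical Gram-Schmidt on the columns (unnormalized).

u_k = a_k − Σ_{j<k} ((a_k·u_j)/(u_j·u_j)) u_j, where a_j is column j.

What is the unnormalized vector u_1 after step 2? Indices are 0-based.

u_1 = (1, -1)

Step 1: u_0 = a_0 = (-2, -2).
Step 2: u_1 = a_1 − (1)·u_0 = (1, -1).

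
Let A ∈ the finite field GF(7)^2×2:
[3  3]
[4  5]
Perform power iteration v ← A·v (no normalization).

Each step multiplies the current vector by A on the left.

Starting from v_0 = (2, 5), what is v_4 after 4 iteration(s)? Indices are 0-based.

v_4 = (5, 5)

v_0 = (2, 5).
v_1 = A·v_0 = (0, 5).
v_2 = A·v_1 = (1, 4).
v_3 = A·v_2 = (1, 3).
v_4 = A·v_3 = (5, 5).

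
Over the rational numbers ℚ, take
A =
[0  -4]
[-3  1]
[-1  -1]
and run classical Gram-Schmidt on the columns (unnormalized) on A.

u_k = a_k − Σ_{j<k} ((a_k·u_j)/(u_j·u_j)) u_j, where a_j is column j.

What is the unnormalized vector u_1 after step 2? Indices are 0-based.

Step 1: u_0 = a_0 = (0, -3, -1).
Step 2: u_1 = a_1 − (-1/5)·u_0 = (-4, 2/5, -6/5).

u_1 = (-4, 2/5, -6/5)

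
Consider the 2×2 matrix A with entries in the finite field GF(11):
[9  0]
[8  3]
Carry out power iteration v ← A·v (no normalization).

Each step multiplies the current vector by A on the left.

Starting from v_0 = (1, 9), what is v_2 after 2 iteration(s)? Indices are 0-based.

v_2 = (4, 1)

v_0 = (1, 9).
v_1 = A·v_0 = (9, 2).
v_2 = A·v_1 = (4, 1).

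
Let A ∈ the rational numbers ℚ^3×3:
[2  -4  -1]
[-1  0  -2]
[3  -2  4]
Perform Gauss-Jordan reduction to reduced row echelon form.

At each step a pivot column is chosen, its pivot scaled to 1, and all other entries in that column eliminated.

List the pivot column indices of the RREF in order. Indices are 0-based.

step 1: normalize row 0 (÷2) = (1, -2, -1/2)
  row 1: subtract -1×row0 = (0, -2, -5/2)
  row 2: subtract 3×row0 = (0, 4, 11/2)
step 2: normalize row 1 (÷-2) = (0, 1, 5/4)
  row 0: subtract -2×row1 = (1, 0, 2)
  row 2: subtract 4×row1 = (0, 0, 1/2)
step 3: normalize row 2 (÷1/2) = (0, 0, 1)
  row 0: subtract 2×row2 = (1, 0, 0)
  row 1: subtract 5/4×row2 = (0, 1, 0)

pivot columns: 0, 1, 2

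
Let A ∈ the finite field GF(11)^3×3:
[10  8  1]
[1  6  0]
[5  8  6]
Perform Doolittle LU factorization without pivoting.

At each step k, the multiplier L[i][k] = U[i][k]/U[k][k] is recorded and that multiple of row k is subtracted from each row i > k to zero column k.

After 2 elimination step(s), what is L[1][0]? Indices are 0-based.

Step 1: pivot at (0,0) is 10.
  row1 ← row1 − (10)·row0  ⇒  L[1][0]=10, U row1=(0, 3, 1)
  row2 ← row2 − (6)·row0  ⇒  L[2][0]=6, U row2=(0, 4, 0)
Step 2: pivot at (1,1) is 3.
  row2 ← row2 − (5)·row1  ⇒  L[2][1]=5, U row2=(0, 0, 6)

L[1][0] = 10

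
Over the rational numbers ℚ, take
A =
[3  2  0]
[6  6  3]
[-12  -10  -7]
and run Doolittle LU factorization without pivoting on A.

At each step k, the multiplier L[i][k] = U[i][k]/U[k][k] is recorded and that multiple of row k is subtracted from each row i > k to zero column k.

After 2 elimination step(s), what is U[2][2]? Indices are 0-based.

Step 1: pivot at (0,0) is 3.
  row1 ← row1 − (2)·row0  ⇒  L[1][0]=2, U row1=(0, 2, 3)
  row2 ← row2 − (-4)·row0  ⇒  L[2][0]=-4, U row2=(0, -2, -7)
Step 2: pivot at (1,1) is 2.
  row2 ← row2 − (-1)·row1  ⇒  L[2][1]=-1, U row2=(0, 0, -4)

U[2][2] = -4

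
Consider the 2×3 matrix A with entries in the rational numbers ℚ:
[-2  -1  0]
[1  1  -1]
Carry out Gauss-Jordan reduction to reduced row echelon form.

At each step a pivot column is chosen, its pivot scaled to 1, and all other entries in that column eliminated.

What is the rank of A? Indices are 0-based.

rank = 2

pivot(0,0)=-2: scale R0 → (1, 1/2, 0)
  clear (1,0): R1 −= (1)R0 → (0, 1/2, -1)
pivot(1,1)=1/2: scale R1 → (0, 1, -2)
  clear (0,1): R0 −= (1/2)R1 → (1, 0, 1)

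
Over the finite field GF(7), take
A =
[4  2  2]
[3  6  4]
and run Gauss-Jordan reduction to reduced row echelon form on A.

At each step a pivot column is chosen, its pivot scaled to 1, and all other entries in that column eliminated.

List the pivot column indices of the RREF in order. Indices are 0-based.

pivot(0,0)=4: scale R0 → (1, 4, 4)
  clear (1,0): R1 −= (3)R0 → (0, 1, 6)
pivot(1,1)=1: scale R1 → (0, 1, 6)
  clear (0,1): R0 −= (4)R1 → (1, 0, 1)

pivot columns: 0, 1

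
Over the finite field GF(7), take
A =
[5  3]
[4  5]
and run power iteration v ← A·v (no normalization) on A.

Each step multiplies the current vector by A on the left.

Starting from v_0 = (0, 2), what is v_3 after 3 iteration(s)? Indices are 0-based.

v_3 = (4, 1)

v_0 = (0, 2).
v_1 = A·v_0 = (6, 3).
v_2 = A·v_1 = (4, 4).
v_3 = A·v_2 = (4, 1).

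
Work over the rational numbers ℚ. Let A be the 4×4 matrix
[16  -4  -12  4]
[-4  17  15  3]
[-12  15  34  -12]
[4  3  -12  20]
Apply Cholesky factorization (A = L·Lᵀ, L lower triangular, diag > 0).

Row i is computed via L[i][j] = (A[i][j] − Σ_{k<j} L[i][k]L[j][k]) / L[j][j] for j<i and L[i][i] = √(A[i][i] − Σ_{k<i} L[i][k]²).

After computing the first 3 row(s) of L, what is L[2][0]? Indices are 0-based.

L[2][0] = -3

Step 1: L[0][0] = √(16) = 4.
  L[1][0] = (-4) / L[0][0] = -1.
Step 2: L[1][1] = √(16) = 4.
  L[2][0] = (-12) / L[0][0] = -3.
  L[2][1] = (12) / L[1][1] = 3.
Step 3: L[2][2] = √(16) = 4.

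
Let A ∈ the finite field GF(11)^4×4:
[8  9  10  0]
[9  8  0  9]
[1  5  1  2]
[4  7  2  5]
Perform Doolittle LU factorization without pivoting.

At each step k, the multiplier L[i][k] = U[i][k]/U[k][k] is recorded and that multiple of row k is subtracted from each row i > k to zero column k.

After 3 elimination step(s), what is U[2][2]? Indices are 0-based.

k=0: U[0][0]=8
  eliminate (1,0): mult=8, new row 1: (0, 2, 8, 9); set L[1][0]=8
  eliminate (2,0): mult=7, new row 2: (0, 8, 8, 2); set L[2][0]=7
  eliminate (3,0): mult=6, new row 3: (0, 8, 8, 5); set L[3][0]=6
k=1: U[1][1]=2
  eliminate (2,1): mult=4, new row 2: (0, 0, 9, 10); set L[2][1]=4
  eliminate (3,1): mult=4, new row 3: (0, 0, 9, 2); set L[3][1]=4
k=2: U[2][2]=9
  eliminate (3,2): mult=1, new row 3: (0, 0, 0, 3); set L[3][2]=1

U[2][2] = 9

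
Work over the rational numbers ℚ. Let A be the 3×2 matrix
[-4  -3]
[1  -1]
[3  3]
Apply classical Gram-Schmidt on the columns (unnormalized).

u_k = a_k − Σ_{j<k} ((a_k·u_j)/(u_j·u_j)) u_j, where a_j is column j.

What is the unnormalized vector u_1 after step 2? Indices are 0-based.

Step 1: u_0 = a_0 = (-4, 1, 3).
Step 2: u_1 = a_1 − (10/13)·u_0 = (1/13, -23/13, 9/13).

u_1 = (1/13, -23/13, 9/13)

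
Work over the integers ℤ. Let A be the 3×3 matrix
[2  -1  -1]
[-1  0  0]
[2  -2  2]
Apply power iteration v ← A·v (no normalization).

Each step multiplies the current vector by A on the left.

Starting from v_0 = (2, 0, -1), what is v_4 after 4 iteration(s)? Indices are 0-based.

v_0 = (2, 0, -1).
v_1 = A·v_0 = (5, -2, 2).
v_2 = A·v_1 = (10, -5, 18).
v_3 = A·v_2 = (7, -10, 66).
v_4 = A·v_3 = (-42, -7, 166).

v_4 = (-42, -7, 166)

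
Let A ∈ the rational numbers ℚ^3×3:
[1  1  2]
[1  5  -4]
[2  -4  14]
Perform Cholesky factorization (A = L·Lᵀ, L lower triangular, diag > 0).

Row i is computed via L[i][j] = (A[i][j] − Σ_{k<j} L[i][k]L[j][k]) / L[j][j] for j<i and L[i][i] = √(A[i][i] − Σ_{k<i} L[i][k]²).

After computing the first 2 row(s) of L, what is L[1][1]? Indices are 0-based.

Step 1: L[0][0] = √(1) = 1.
  L[1][0] = (1) / L[0][0] = 1.
Step 2: L[1][1] = √(4) = 2.

L[1][1] = 2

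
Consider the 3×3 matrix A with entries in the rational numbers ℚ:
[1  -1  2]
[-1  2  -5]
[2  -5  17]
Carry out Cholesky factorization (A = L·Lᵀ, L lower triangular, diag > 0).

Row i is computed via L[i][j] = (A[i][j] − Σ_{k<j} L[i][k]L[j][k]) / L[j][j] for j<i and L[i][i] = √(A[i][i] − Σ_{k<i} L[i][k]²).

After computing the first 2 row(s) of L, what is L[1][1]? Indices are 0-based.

L[1][1] = 1

Step 1: L[0][0] = √(1) = 1.
  L[1][0] = (-1) / L[0][0] = -1.
Step 2: L[1][1] = √(1) = 1.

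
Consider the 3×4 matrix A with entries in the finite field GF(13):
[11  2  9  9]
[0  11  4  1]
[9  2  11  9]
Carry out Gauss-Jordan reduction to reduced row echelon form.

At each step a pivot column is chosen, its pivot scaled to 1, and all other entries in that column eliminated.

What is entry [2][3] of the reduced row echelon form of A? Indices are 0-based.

pivot(0,0)=11: scale R0 → (1, 12, 2, 2)
  clear (2,0): R2 −= (9)R0 → (0, 11, 6, 4)
pivot(1,1)=11: scale R1 → (0, 1, 11, 6)
  clear (0,1): R0 −= (12)R1 → (1, 0, 0, 8)
  clear (2,1): R2 −= (11)R1 → (0, 0, 2, 3)
pivot(2,2)=2: scale R2 → (0, 0, 1, 8)
  clear (1,2): R1 −= (11)R2 → (0, 1, 0, 9)

M[2][3] = 8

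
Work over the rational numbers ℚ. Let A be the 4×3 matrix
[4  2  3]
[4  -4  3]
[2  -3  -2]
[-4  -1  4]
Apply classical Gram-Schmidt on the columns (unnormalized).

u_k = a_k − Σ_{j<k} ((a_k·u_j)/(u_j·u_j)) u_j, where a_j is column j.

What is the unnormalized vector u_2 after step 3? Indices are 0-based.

u_2 = (1099/365, 847/365, -896/365, 1498/365)

Step 1: u_0 = a_0 = (4, 4, 2, -4).
Step 2: u_1 = a_1 − (-5/26)·u_0 = (36/13, -42/13, -34/13, -23/13).
Step 3: u_2 = a_2 − (1/13)·u_0 − (-42/365)·u_1 = (1099/365, 847/365, -896/365, 1498/365).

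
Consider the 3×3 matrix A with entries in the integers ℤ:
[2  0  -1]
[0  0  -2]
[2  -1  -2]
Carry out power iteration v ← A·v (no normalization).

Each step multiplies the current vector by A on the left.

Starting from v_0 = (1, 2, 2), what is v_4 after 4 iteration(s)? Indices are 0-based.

v_4 = (16, 48, 64)

v_0 = (1, 2, 2).
v_1 = A·v_0 = (0, -4, -4).
v_2 = A·v_1 = (4, 8, 12).
v_3 = A·v_2 = (-4, -24, -24).
v_4 = A·v_3 = (16, 48, 64).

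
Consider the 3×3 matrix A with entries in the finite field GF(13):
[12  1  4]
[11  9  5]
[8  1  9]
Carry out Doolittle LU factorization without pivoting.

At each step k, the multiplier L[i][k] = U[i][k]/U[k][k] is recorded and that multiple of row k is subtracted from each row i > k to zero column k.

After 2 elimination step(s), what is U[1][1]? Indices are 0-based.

k=0: U[0][0]=12
  eliminate (1,0): mult=2, new row 1: (0, 7, 10); set L[1][0]=2
  eliminate (2,0): mult=5, new row 2: (0, 9, 2); set L[2][0]=5
k=1: U[1][1]=7
  eliminate (2,1): mult=5, new row 2: (0, 0, 4); set L[2][1]=5

U[1][1] = 7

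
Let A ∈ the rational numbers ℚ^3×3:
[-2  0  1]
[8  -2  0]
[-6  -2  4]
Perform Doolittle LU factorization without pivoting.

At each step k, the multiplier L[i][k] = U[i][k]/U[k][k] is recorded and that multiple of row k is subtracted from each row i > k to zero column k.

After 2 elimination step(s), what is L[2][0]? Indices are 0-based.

Step 1: pivot at (0,0) is -2.
  row1 ← row1 − (-4)·row0  ⇒  L[1][0]=-4, U row1=(0, -2, 4)
  row2 ← row2 − (3)·row0  ⇒  L[2][0]=3, U row2=(0, -2, 1)
Step 2: pivot at (1,1) is -2.
  row2 ← row2 − (1)·row1  ⇒  L[2][1]=1, U row2=(0, 0, -3)

L[2][0] = 3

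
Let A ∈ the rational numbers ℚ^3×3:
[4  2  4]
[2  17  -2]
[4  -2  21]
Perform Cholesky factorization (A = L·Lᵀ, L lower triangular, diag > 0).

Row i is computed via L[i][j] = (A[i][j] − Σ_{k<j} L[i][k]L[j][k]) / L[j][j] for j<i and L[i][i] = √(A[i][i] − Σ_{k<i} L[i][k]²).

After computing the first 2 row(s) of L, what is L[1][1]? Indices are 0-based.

L[1][1] = 4

Step 1: L[0][0] = √(4) = 2.
  L[1][0] = (2) / L[0][0] = 1.
Step 2: L[1][1] = √(16) = 4.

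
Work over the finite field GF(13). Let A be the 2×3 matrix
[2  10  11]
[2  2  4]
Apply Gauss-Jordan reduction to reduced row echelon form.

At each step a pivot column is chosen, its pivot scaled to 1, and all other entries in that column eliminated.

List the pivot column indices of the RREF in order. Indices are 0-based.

pivot columns: 0, 1

pivot(0,0)=2: scale R0 → (1, 5, 12)
  clear (1,0): R1 −= (2)R0 → (0, 5, 6)
pivot(1,1)=5: scale R1 → (0, 1, 9)
  clear (0,1): R0 −= (5)R1 → (1, 0, 6)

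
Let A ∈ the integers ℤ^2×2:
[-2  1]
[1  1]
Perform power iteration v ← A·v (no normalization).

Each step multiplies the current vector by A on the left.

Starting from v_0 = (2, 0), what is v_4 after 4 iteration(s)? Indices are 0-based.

v_4 = (52, -14)

v_0 = (2, 0).
v_1 = A·v_0 = (-4, 2).
v_2 = A·v_1 = (10, -2).
v_3 = A·v_2 = (-22, 8).
v_4 = A·v_3 = (52, -14).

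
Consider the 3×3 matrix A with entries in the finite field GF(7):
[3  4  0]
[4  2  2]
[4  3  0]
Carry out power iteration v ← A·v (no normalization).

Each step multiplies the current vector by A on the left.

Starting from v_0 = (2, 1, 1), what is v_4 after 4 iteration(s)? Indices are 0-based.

v_4 = (1, 6, 6)

v_0 = (2, 1, 1).
v_1 = A·v_0 = (3, 5, 4).
v_2 = A·v_1 = (1, 2, 6).
v_3 = A·v_2 = (4, 6, 3).
v_4 = A·v_3 = (1, 6, 6).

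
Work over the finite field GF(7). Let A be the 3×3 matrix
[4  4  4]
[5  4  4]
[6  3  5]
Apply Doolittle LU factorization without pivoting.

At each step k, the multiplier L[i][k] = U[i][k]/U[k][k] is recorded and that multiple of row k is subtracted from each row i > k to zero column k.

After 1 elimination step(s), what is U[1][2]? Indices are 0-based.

[col 0] pivot 4
  R1 -= 3*R0 → (0, 6, 6)  (L[1][0] := 3)
  R2 -= 5*R0 → (0, 4, 6)  (L[2][0] := 5)

U[1][2] = 6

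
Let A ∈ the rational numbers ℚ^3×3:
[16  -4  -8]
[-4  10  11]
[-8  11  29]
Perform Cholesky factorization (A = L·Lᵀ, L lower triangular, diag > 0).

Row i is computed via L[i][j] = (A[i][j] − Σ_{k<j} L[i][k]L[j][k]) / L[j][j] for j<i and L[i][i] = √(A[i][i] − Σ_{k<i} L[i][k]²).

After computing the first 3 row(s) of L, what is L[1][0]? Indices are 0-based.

L[1][0] = -1

Step 1: L[0][0] = √(16) = 4.
  L[1][0] = (-4) / L[0][0] = -1.
Step 2: L[1][1] = √(9) = 3.
  L[2][0] = (-8) / L[0][0] = -2.
  L[2][1] = (9) / L[1][1] = 3.
Step 3: L[2][2] = √(16) = 4.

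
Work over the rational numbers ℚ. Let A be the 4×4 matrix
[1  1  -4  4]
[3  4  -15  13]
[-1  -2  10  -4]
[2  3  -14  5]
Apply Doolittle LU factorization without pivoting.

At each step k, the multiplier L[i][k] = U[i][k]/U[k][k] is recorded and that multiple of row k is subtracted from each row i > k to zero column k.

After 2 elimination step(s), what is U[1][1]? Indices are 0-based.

U[1][1] = 1

[col 0] pivot 1
  R1 -= 3*R0 → (0, 1, -3, 1)  (L[1][0] := 3)
  R2 -= -1*R0 → (0, -1, 6, 0)  (L[2][0] := -1)
  R3 -= 2*R0 → (0, 1, -6, -3)  (L[3][0] := 2)
[col 1] pivot 1
  R2 -= -1*R1 → (0, 0, 3, 1)  (L[2][1] := -1)
  R3 -= 1*R1 → (0, 0, -3, -4)  (L[3][1] := 1)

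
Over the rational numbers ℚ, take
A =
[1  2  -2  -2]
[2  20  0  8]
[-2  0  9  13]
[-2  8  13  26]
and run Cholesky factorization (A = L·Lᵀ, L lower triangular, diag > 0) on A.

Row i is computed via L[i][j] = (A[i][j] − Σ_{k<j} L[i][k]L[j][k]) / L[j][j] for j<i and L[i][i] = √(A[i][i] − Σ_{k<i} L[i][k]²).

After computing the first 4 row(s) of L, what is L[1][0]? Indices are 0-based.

Step 1: L[0][0] = √(1) = 1.
  L[1][0] = (2) / L[0][0] = 2.
Step 2: L[1][1] = √(16) = 4.
  L[2][0] = (-2) / L[0][0] = -2.
  L[2][1] = (4) / L[1][1] = 1.
Step 3: L[2][2] = √(4) = 2.
  L[3][0] = (-2) / L[0][0] = -2.
  L[3][1] = (12) / L[1][1] = 3.
  L[3][2] = (6) / L[2][2] = 3.
Step 4: L[3][3] = √(4) = 2.

L[1][0] = 2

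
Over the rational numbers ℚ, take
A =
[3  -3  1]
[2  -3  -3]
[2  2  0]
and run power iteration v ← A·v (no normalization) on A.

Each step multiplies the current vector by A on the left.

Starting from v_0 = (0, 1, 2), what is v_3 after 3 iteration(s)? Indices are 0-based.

v_0 = (0, 1, 2).
v_1 = A·v_0 = (-1, -9, 2).
v_2 = A·v_1 = (26, 19, -20).
v_3 = A·v_2 = (1, 55, 90).

v_3 = (1, 55, 90)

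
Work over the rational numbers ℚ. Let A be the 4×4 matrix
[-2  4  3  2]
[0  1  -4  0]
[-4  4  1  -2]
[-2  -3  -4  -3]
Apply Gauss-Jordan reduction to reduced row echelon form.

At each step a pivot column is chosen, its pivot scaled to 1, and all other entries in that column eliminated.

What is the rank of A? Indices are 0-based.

rank = 4

step 1: normalize row 0 (÷-2) = (1, -2, -3/2, -1)
  row 2: subtract -4×row0 = (0, -4, -5, -6)
  row 3: subtract -2×row0 = (0, -7, -7, -5)
step 2: normalize row 1 (÷1) = (0, 1, -4, 0)
  row 0: subtract -2×row1 = (1, 0, -19/2, -1)
  row 2: subtract -4×row1 = (0, 0, -21, -6)
  row 3: subtract -7×row1 = (0, 0, -35, -5)
step 3: normalize row 2 (÷-21) = (0, 0, 1, 2/7)
  row 0: subtract -19/2×row2 = (1, 0, 0, 12/7)
  row 1: subtract -4×row2 = (0, 1, 0, 8/7)
  row 3: subtract -35×row2 = (0, 0, 0, 5)
step 4: normalize row 3 (÷5) = (0, 0, 0, 1)
  row 0: subtract 12/7×row3 = (1, 0, 0, 0)
  row 1: subtract 8/7×row3 = (0, 1, 0, 0)
  row 2: subtract 2/7×row3 = (0, 0, 1, 0)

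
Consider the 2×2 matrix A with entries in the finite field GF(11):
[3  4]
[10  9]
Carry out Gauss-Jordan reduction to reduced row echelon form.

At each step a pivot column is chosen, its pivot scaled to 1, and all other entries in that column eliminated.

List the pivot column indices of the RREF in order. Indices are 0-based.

pivot(0,0)=3: scale R0 → (1, 5)
  clear (1,0): R1 −= (10)R0 → (0, 3)
pivot(1,1)=3: scale R1 → (0, 1)
  clear (0,1): R0 −= (5)R1 → (1, 0)

pivot columns: 0, 1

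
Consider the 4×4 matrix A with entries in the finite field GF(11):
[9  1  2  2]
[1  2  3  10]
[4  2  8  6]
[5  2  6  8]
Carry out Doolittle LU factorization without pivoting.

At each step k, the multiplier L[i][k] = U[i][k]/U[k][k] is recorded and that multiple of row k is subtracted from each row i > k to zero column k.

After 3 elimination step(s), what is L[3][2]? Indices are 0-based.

L[3][2] = 5

[col 0] pivot 9
  R1 -= 5*R0 → (0, 8, 4, 0)  (L[1][0] := 5)
  R2 -= 9*R0 → (0, 4, 1, 10)  (L[2][0] := 9)
  R3 -= 3*R0 → (0, 10, 0, 2)  (L[3][0] := 3)
[col 1] pivot 8
  R2 -= 6*R1 → (0, 0, 10, 10)  (L[2][1] := 6)
  R3 -= 4*R1 → (0, 0, 6, 2)  (L[3][1] := 4)
[col 2] pivot 10
  R3 -= 5*R2 → (0, 0, 0, 7)  (L[3][2] := 5)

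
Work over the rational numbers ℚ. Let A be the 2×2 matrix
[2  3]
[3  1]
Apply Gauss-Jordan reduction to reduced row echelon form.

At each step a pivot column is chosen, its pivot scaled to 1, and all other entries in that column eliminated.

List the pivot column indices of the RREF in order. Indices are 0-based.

pivot(0,0)=2: scale R0 → (1, 3/2)
  clear (1,0): R1 −= (3)R0 → (0, -7/2)
pivot(1,1)=-7/2: scale R1 → (0, 1)
  clear (0,1): R0 −= (3/2)R1 → (1, 0)

pivot columns: 0, 1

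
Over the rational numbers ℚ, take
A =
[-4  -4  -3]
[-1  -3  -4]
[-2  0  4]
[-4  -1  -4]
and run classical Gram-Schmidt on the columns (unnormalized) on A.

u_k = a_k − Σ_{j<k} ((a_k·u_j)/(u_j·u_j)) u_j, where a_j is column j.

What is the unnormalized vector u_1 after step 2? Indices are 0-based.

Step 1: u_0 = a_0 = (-4, -1, -2, -4).
Step 2: u_1 = a_1 − (23/37)·u_0 = (-56/37, -88/37, 46/37, 55/37).

u_1 = (-56/37, -88/37, 46/37, 55/37)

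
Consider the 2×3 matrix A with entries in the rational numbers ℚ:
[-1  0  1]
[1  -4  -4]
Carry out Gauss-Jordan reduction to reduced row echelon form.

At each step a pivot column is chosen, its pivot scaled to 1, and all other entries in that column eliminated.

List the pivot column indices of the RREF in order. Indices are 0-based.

pivot columns: 0, 1

step 1: normalize row 0 (÷-1) = (1, 0, -1)
  row 1: subtract 1×row0 = (0, -4, -3)
step 2: normalize row 1 (÷-4) = (0, 1, 3/4)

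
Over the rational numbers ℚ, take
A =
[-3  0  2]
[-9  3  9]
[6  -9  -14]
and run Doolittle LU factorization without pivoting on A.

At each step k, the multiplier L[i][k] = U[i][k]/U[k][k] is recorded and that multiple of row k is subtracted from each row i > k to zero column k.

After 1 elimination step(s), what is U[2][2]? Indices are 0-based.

Step 1: pivot at (0,0) is -3.
  row1 ← row1 − (3)·row0  ⇒  L[1][0]=3, U row1=(0, 3, 3)
  row2 ← row2 − (-2)·row0  ⇒  L[2][0]=-2, U row2=(0, -9, -10)

U[2][2] = -10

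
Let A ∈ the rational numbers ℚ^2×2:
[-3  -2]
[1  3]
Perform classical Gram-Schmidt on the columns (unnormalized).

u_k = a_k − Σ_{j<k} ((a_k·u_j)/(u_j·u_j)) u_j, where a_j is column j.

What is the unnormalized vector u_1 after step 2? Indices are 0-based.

u_1 = (7/10, 21/10)

Step 1: u_0 = a_0 = (-3, 1).
Step 2: u_1 = a_1 − (9/10)·u_0 = (7/10, 21/10).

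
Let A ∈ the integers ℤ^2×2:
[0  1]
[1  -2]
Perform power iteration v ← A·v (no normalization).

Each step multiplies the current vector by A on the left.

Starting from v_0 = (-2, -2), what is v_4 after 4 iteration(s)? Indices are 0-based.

v_4 = (14, -34)

v_0 = (-2, -2).
v_1 = A·v_0 = (-2, 2).
v_2 = A·v_1 = (2, -6).
v_3 = A·v_2 = (-6, 14).
v_4 = A·v_3 = (14, -34).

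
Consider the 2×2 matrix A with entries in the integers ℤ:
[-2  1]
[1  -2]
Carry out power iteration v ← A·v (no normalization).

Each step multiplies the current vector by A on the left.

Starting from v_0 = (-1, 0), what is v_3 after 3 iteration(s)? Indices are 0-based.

v_3 = (14, -13)

v_0 = (-1, 0).
v_1 = A·v_0 = (2, -1).
v_2 = A·v_1 = (-5, 4).
v_3 = A·v_2 = (14, -13).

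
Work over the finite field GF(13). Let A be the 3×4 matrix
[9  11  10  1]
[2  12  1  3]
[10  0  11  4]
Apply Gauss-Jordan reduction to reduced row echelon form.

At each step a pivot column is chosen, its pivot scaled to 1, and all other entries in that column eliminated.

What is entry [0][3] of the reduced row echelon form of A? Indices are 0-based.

M[0][3] = 4

step 1: normalize row 0 (÷9) = (1, 7, 4, 3)
  row 1: subtract 2×row0 = (0, 11, 6, 10)
  row 2: subtract 10×row0 = (0, 8, 10, 0)
step 2: normalize row 1 (÷11) = (0, 1, 10, 8)
  row 0: subtract 7×row1 = (1, 0, 12, 12)
  row 2: subtract 8×row1 = (0, 0, 8, 1)
step 3: normalize row 2 (÷8) = (0, 0, 1, 5)
  row 0: subtract 12×row2 = (1, 0, 0, 4)
  row 1: subtract 10×row2 = (0, 1, 0, 10)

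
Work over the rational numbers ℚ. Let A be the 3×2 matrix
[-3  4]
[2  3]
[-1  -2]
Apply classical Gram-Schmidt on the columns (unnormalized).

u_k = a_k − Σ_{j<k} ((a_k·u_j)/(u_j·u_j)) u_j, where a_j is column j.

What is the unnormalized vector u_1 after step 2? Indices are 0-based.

u_1 = (22/7, 25/7, -16/7)

Step 1: u_0 = a_0 = (-3, 2, -1).
Step 2: u_1 = a_1 − (-2/7)·u_0 = (22/7, 25/7, -16/7).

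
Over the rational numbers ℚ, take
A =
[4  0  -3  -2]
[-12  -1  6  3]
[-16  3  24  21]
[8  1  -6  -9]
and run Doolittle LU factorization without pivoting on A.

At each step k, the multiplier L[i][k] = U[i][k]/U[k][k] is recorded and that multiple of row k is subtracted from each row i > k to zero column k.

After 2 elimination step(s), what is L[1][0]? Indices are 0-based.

L[1][0] = -3

Step 1: pivot at (0,0) is 4.
  row1 ← row1 − (-3)·row0  ⇒  L[1][0]=-3, U row1=(0, -1, -3, -3)
  row2 ← row2 − (-4)·row0  ⇒  L[2][0]=-4, U row2=(0, 3, 12, 13)
  row3 ← row3 − (2)·row0  ⇒  L[3][0]=2, U row3=(0, 1, 0, -5)
Step 2: pivot at (1,1) is -1.
  row2 ← row2 − (-3)·row1  ⇒  L[2][1]=-3, U row2=(0, 0, 3, 4)
  row3 ← row3 − (-1)·row1  ⇒  L[3][1]=-1, U row3=(0, 0, -3, -8)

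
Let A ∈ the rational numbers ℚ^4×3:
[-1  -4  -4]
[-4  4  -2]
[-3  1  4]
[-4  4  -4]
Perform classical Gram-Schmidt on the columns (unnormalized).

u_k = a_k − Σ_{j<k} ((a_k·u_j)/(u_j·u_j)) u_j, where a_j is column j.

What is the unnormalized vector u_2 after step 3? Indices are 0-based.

u_2 = (-2416/1097, -866/1097, 6040/1097, -3060/1097)

Step 1: u_0 = a_0 = (-1, -4, -3, -4).
Step 2: u_1 = a_1 − (-31/42)·u_0 = (-199/42, 22/21, -17/14, 22/21).
Step 3: u_2 = a_2 − (8/21)·u_0 − (328/1097)·u_1 = (-2416/1097, -866/1097, 6040/1097, -3060/1097).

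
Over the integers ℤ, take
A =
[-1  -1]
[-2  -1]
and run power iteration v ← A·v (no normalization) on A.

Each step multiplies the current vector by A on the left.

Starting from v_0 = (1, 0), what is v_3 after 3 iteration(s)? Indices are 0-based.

v_3 = (-7, -10)

v_0 = (1, 0).
v_1 = A·v_0 = (-1, -2).
v_2 = A·v_1 = (3, 4).
v_3 = A·v_2 = (-7, -10).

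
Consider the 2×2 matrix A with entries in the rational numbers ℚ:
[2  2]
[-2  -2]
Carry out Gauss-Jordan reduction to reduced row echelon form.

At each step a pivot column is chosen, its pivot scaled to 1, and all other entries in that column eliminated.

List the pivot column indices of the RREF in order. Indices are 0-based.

pivot columns: 0

step 1: normalize row 0 (÷2) = (1, 1)
  row 1: subtract -2×row0 = (0, 0)
skip col 1 (zero from row 1)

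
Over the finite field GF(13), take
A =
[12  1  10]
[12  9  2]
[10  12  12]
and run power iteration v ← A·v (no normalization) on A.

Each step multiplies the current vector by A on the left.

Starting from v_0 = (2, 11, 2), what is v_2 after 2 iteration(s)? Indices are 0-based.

v_0 = (2, 11, 2).
v_1 = A·v_0 = (3, 10, 7).
v_2 = A·v_1 = (12, 10, 0).

v_2 = (12, 10, 0)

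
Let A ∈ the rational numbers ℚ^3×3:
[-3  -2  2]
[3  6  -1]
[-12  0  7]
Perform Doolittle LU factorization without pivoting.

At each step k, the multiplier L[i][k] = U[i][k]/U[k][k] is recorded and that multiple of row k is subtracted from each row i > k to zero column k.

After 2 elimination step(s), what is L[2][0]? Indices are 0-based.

Step 1: pivot at (0,0) is -3.
  row1 ← row1 − (-1)·row0  ⇒  L[1][0]=-1, U row1=(0, 4, 1)
  row2 ← row2 − (4)·row0  ⇒  L[2][0]=4, U row2=(0, 8, -1)
Step 2: pivot at (1,1) is 4.
  row2 ← row2 − (2)·row1  ⇒  L[2][1]=2, U row2=(0, 0, -3)

L[2][0] = 4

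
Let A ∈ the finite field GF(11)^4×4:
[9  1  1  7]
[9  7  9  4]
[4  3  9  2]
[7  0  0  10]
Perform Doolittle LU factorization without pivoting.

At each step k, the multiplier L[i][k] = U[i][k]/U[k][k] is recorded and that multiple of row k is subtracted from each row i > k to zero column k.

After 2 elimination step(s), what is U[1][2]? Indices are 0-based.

U[1][2] = 8

k=0: U[0][0]=9
  eliminate (1,0): mult=1, new row 1: (0, 6, 8, 8); set L[1][0]=1
  eliminate (2,0): mult=9, new row 2: (0, 5, 0, 5); set L[2][0]=9
  eliminate (3,0): mult=2, new row 3: (0, 9, 9, 7); set L[3][0]=2
k=1: U[1][1]=6
  eliminate (2,1): mult=10, new row 2: (0, 0, 8, 2); set L[2][1]=10
  eliminate (3,1): mult=7, new row 3: (0, 0, 8, 6); set L[3][1]=7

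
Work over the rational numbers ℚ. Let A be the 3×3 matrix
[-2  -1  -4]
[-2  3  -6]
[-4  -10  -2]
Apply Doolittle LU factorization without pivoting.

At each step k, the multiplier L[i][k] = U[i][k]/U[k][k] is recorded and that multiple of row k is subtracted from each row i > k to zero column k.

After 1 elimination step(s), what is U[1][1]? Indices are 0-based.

k=0: U[0][0]=-2
  eliminate (1,0): mult=1, new row 1: (0, 4, -2); set L[1][0]=1
  eliminate (2,0): mult=2, new row 2: (0, -8, 6); set L[2][0]=2

U[1][1] = 4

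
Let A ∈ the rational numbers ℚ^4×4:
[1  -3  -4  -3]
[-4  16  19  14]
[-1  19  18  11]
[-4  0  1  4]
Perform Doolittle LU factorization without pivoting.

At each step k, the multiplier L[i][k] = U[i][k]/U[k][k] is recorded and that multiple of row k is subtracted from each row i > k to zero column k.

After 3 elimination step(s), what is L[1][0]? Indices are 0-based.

L[1][0] = -4

Step 1: pivot at (0,0) is 1.
  row1 ← row1 − (-4)·row0  ⇒  L[1][0]=-4, U row1=(0, 4, 3, 2)
  row2 ← row2 − (-1)·row0  ⇒  L[2][0]=-1, U row2=(0, 16, 14, 8)
  row3 ← row3 − (-4)·row0  ⇒  L[3][0]=-4, U row3=(0, -12, -15, -8)
Step 2: pivot at (1,1) is 4.
  row2 ← row2 − (4)·row1  ⇒  L[2][1]=4, U row2=(0, 0, 2, 0)
  row3 ← row3 − (-3)·row1  ⇒  L[3][1]=-3, U row3=(0, 0, -6, -2)
Step 3: pivot at (2,2) is 2.
  row3 ← row3 − (-3)·row2  ⇒  L[3][2]=-3, U row3=(0, 0, 0, -2)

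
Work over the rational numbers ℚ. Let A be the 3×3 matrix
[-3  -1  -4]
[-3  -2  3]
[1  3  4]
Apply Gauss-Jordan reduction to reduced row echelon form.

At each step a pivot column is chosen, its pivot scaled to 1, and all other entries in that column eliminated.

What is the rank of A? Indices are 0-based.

rank = 3

[1] R0 /= -3  ⇒  (1, 1/3, 4/3)
     R1 -= -3·R0  ⇒  (0, -1, 7)
     R2 -= 1·R0  ⇒  (0, 8/3, 8/3)
[2] R1 /= -1  ⇒  (0, 1, -7)
     R0 -= 1/3·R1  ⇒  (1, 0, 11/3)
     R2 -= 8/3·R1  ⇒  (0, 0, 64/3)
[3] R2 /= 64/3  ⇒  (0, 0, 1)
     R0 -= 11/3·R2  ⇒  (1, 0, 0)
     R1 -= -7·R2  ⇒  (0, 1, 0)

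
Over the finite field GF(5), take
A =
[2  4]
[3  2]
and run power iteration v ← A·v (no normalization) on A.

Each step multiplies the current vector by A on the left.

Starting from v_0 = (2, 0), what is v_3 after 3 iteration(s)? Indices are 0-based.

v_3 = (0, 4)

v_0 = (2, 0).
v_1 = A·v_0 = (4, 1).
v_2 = A·v_1 = (2, 4).
v_3 = A·v_2 = (0, 4).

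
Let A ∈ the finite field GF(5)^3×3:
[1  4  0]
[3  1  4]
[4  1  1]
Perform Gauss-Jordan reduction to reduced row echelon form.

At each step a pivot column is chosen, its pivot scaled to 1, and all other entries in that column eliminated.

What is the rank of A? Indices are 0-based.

pivot(0,0)=1: scale R0 → (1, 4, 0)
  clear (1,0): R1 −= (3)R0 → (0, 4, 4)
  clear (2,0): R2 −= (4)R0 → (0, 0, 1)
pivot(1,1)=4: scale R1 → (0, 1, 1)
  clear (0,1): R0 −= (4)R1 → (1, 0, 1)
pivot(2,2)=1: scale R2 → (0, 0, 1)
  clear (0,2): R0 −= (1)R2 → (1, 0, 0)
  clear (1,2): R1 −= (1)R2 → (0, 1, 0)

rank = 3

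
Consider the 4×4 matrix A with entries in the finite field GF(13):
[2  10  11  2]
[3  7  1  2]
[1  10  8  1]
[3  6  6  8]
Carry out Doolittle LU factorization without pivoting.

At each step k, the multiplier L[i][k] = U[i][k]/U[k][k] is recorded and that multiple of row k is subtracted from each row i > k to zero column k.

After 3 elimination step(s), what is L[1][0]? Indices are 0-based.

L[1][0] = 8

[col 0] pivot 2
  R1 -= 8*R0 → (0, 5, 4, 12)  (L[1][0] := 8)
  R2 -= 7*R0 → (0, 5, 9, 0)  (L[2][0] := 7)
  R3 -= 8*R0 → (0, 4, 9, 5)  (L[3][0] := 8)
[col 1] pivot 5
  R2 -= 1*R1 → (0, 0, 5, 1)  (L[2][1] := 1)
  R3 -= 6*R1 → (0, 0, 11, 11)  (L[3][1] := 6)
[col 2] pivot 5
  R3 -= 10*R2 → (0, 0, 0, 1)  (L[3][2] := 10)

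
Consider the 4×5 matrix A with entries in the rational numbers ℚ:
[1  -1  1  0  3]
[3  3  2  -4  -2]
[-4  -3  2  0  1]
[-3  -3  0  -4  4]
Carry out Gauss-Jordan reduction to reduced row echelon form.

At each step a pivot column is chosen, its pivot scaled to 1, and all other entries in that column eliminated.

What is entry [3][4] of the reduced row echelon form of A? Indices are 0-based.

M[3][4] = -7/22

step 1: normalize row 0 (÷1) = (1, -1, 1, 0, 3)
  row 1: subtract 3×row0 = (0, 6, -1, -4, -11)
  row 2: subtract -4×row0 = (0, -7, 6, 0, 13)
  row 3: subtract -3×row0 = (0, -6, 3, -4, 13)
step 2: normalize row 1 (÷6) = (0, 1, -1/6, -2/3, -11/6)
  row 0: subtract -1×row1 = (1, 0, 5/6, -2/3, 7/6)
  row 2: subtract -7×row1 = (0, 0, 29/6, -14/3, 1/6)
  row 3: subtract -6×row1 = (0, 0, 2, -8, 2)
step 3: normalize row 2 (÷29/6) = (0, 0, 1, -28/29, 1/29)
  row 0: subtract 5/6×row2 = (1, 0, 0, 4/29, 33/29)
  row 1: subtract -1/6×row2 = (0, 1, 0, -24/29, -53/29)
  row 3: subtract 2×row2 = (0, 0, 0, -176/29, 56/29)
step 4: normalize row 3 (÷-176/29) = (0, 0, 0, 1, -7/22)
  row 0: subtract 4/29×row3 = (1, 0, 0, 0, 13/11)
  row 1: subtract -24/29×row3 = (0, 1, 0, 0, -23/11)
  row 2: subtract -28/29×row3 = (0, 0, 1, 0, -3/11)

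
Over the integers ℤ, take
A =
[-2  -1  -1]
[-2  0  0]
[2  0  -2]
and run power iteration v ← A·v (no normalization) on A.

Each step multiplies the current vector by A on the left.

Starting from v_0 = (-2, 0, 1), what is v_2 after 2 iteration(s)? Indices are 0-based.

v_2 = (-4, -6, 18)

v_0 = (-2, 0, 1).
v_1 = A·v_0 = (3, 4, -6).
v_2 = A·v_1 = (-4, -6, 18).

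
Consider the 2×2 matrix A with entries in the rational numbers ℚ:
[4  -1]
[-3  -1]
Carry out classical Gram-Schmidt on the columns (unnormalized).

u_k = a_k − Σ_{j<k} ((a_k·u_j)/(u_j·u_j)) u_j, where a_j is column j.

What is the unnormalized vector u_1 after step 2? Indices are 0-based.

u_1 = (-21/25, -28/25)

Step 1: u_0 = a_0 = (4, -3).
Step 2: u_1 = a_1 − (-1/25)·u_0 = (-21/25, -28/25).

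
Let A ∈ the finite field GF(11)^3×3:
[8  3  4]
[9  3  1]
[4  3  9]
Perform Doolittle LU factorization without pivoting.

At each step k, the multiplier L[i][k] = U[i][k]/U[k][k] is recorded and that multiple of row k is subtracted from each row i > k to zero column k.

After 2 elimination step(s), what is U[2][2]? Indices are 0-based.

k=0: U[0][0]=8
  eliminate (1,0): mult=8, new row 1: (0, 1, 2); set L[1][0]=8
  eliminate (2,0): mult=6, new row 2: (0, 7, 7); set L[2][0]=6
k=1: U[1][1]=1
  eliminate (2,1): mult=7, new row 2: (0, 0, 4); set L[2][1]=7

U[2][2] = 4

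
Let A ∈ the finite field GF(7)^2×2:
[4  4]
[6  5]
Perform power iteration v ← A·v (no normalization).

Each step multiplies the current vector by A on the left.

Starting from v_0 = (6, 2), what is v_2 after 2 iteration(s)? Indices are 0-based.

v_2 = (4, 2)

v_0 = (6, 2).
v_1 = A·v_0 = (4, 4).
v_2 = A·v_1 = (4, 2).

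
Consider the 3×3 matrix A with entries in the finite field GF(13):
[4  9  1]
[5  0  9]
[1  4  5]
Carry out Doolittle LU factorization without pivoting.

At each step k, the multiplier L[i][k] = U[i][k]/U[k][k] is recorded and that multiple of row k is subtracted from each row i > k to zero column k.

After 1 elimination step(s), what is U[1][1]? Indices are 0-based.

[col 0] pivot 4
  R1 -= 11*R0 → (0, 5, 11)  (L[1][0] := 11)
  R2 -= 10*R0 → (0, 5, 8)  (L[2][0] := 10)

U[1][1] = 5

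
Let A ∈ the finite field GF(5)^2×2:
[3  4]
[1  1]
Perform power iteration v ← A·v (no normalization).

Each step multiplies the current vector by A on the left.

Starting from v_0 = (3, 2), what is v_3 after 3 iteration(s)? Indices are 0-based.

v_0 = (3, 2).
v_1 = A·v_0 = (2, 0).
v_2 = A·v_1 = (1, 2).
v_3 = A·v_2 = (1, 3).

v_3 = (1, 3)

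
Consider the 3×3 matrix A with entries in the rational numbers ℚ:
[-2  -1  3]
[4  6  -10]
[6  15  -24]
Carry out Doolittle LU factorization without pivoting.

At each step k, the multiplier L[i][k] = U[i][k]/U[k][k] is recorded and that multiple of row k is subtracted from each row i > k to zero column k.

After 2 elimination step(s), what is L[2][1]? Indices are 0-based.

L[2][1] = 3

Step 1: pivot at (0,0) is -2.
  row1 ← row1 − (-2)·row0  ⇒  L[1][0]=-2, U row1=(0, 4, -4)
  row2 ← row2 − (-3)·row0  ⇒  L[2][0]=-3, U row2=(0, 12, -15)
Step 2: pivot at (1,1) is 4.
  row2 ← row2 − (3)·row1  ⇒  L[2][1]=3, U row2=(0, 0, -3)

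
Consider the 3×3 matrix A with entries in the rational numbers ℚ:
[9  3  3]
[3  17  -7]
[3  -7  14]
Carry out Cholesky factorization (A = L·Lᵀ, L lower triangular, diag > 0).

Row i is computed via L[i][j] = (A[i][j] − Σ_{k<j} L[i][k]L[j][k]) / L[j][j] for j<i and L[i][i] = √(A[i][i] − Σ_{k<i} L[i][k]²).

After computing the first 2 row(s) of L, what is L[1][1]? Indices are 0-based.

Step 1: L[0][0] = √(9) = 3.
  L[1][0] = (3) / L[0][0] = 1.
Step 2: L[1][1] = √(16) = 4.

L[1][1] = 4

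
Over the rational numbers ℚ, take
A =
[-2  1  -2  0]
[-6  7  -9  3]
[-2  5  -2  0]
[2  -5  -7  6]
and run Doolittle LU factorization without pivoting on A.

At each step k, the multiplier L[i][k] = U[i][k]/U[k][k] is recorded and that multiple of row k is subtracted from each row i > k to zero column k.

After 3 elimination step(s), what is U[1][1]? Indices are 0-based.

U[1][1] = 4

Step 1: pivot at (0,0) is -2.
  row1 ← row1 − (3)·row0  ⇒  L[1][0]=3, U row1=(0, 4, -3, 3)
  row2 ← row2 − (1)·row0  ⇒  L[2][0]=1, U row2=(0, 4, 0, 0)
  row3 ← row3 − (-1)·row0  ⇒  L[3][0]=-1, U row3=(0, -4, -9, 6)
Step 2: pivot at (1,1) is 4.
  row2 ← row2 − (1)·row1  ⇒  L[2][1]=1, U row2=(0, 0, 3, -3)
  row3 ← row3 − (-1)·row1  ⇒  L[3][1]=-1, U row3=(0, 0, -12, 9)
Step 3: pivot at (2,2) is 3.
  row3 ← row3 − (-4)·row2  ⇒  L[3][2]=-4, U row3=(0, 0, 0, -3)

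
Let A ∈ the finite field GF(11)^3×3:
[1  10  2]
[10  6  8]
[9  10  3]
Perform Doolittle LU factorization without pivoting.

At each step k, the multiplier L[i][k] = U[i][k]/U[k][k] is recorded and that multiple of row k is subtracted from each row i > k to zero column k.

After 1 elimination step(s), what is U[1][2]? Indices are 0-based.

Step 1: pivot at (0,0) is 1.
  row1 ← row1 − (10)·row0  ⇒  L[1][0]=10, U row1=(0, 5, 10)
  row2 ← row2 − (9)·row0  ⇒  L[2][0]=9, U row2=(0, 8, 7)

U[1][2] = 10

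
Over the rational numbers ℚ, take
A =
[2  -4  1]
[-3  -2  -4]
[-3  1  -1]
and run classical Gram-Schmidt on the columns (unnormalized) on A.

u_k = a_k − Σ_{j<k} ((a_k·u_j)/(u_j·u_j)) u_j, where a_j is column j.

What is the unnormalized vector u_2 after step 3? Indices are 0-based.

Step 1: u_0 = a_0 = (2, -3, -3).
Step 2: u_1 = a_1 − (-5/22)·u_0 = (-39/11, -59/22, 7/22).
Step 3: u_2 = a_2 − (17/22)·u_0 − (151/437)·u_1 = (297/437, -330/437, 528/437).

u_2 = (297/437, -330/437, 528/437)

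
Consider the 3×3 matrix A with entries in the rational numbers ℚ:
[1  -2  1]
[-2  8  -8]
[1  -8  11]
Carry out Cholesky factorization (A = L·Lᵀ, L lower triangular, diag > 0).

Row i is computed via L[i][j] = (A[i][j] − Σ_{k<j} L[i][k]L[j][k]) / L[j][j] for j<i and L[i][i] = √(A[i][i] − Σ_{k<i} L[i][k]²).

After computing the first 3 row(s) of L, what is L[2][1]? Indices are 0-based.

Step 1: L[0][0] = √(1) = 1.
  L[1][0] = (-2) / L[0][0] = -2.
Step 2: L[1][1] = √(4) = 2.
  L[2][0] = (1) / L[0][0] = 1.
  L[2][1] = (-6) / L[1][1] = -3.
Step 3: L[2][2] = √(1) = 1.

L[2][1] = -3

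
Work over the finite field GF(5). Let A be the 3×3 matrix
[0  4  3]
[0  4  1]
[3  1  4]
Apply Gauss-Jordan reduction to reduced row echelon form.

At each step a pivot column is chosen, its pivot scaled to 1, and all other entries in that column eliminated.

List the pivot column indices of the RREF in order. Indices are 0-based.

pivot(0,0): swap R0↔R2
pivot(0,0)=3: scale R0 → (1, 2, 3)
pivot(1,1)=4: scale R1 → (0, 1, 4)
  clear (0,1): R0 −= (2)R1 → (1, 0, 0)
  clear (2,1): R2 −= (4)R1 → (0, 0, 2)
pivot(2,2)=2: scale R2 → (0, 0, 1)
  clear (1,2): R1 −= (4)R2 → (0, 1, 0)

pivot columns: 0, 1, 2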